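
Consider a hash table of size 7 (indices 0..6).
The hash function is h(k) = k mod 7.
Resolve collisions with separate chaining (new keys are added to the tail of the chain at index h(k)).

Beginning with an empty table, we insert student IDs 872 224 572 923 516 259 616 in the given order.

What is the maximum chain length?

3

872 -> bucket 4
224 -> bucket 0
572 -> bucket 5
923 -> bucket 6
516 -> bucket 5 (collision)
259 -> bucket 0 (collision)
616 -> bucket 0 (collision)
Final buckets:
0: 224 -> 259 -> 616
1: .
2: .
3: .
4: 872
5: 572 -> 516
6: 923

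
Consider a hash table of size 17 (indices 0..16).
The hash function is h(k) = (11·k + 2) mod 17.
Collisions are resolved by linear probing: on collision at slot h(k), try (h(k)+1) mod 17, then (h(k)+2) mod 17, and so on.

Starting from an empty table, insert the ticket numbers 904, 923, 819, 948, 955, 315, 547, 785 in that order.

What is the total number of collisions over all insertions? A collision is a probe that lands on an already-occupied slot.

10

904: h=1 => slot 1
923: h=6 => slot 6
819: h=1, probe 1,2 => slot 2
948: h=9 => slot 9
955: h=1, probe 1,2,3 => slot 3
315: h=16 => slot 16
547: h=1, probe 1,2,3,4 => slot 4
785: h=1, probe 1,2,3,4,5 => slot 5
Table: [_, 904, 819, 955, 547, 785, 923, _, _, 948, _, _, _, _, _, _, 315]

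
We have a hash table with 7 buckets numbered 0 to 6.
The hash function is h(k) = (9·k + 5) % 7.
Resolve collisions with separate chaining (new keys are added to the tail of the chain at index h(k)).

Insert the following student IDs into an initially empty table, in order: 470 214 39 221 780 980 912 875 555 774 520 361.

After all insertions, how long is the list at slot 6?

470 → bucket 0
214 → bucket 6
39 → bucket 6 (collision)
221 → bucket 6 (collision)
780 → bucket 4
980 → bucket 5
912 → bucket 2
875 → bucket 5 (collision)
555 → bucket 2 (collision)
774 → bucket 6 (collision)
520 → bucket 2 (collision)
361 → bucket 6 (collision)
Final buckets:
0: 470
1: —
2: 912 -> 555 -> 520
3: —
4: 780
5: 980 -> 875
6: 214 -> 39 -> 221 -> 774 -> 361

5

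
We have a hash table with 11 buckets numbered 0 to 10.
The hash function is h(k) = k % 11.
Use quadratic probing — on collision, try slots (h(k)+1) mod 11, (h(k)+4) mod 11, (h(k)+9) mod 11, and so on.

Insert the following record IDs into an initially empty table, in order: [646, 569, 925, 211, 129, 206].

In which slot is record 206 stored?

Insert 646: h=8, slot 8 empty → index 8.
Insert 569: h=8, slot 8 occupied → index 9.
Insert 925: h=1, slot 1 empty → index 1.
Insert 211: h=2, slot 2 empty → index 2.
Insert 129: h=8, slots 8,9,1 occupied → index 6.
Insert 206: h=8, slots 8,9,1,6,2 occupied → index 0.
Table: [206, 925, 211, ., ., ., 129, ., 646, 569, .]

0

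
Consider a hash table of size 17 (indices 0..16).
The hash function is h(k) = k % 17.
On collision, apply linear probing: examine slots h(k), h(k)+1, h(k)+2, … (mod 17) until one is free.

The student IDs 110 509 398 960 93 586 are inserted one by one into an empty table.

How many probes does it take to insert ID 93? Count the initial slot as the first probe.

Insert 110: h=8, slot 8 empty → index 8.
Insert 509: h=16, slot 16 empty → index 16.
Insert 398: h=7, slot 7 empty → index 7.
Insert 960: h=8, slot 8 occupied → index 9.
Insert 93: h=8, slots 8,9 occupied → index 10.
Insert 586: h=8, slots 8,9,10 occupied → index 11.
Table: [—, —, —, —, —, —, —, 398, 110, 960, 93, 586, —, —, —, —, 509]

3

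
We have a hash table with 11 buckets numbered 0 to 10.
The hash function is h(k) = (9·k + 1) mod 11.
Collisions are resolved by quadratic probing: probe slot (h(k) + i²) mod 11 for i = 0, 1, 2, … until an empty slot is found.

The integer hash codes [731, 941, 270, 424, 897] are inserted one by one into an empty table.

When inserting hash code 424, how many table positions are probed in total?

731 hashes to 2; slot 2 is free -> place at 2.
941 hashes to 0; slot 0 is free -> place at 0.
270 hashes to 0; 0 taken -> place at 1.
424 hashes to 0; 0,1 taken -> place at 4.
897 hashes to 0; 0,1,4 taken -> place at 9.
Table: [941, 270, 731, ∅, 424, ∅, ∅, ∅, ∅, 897, ∅]

3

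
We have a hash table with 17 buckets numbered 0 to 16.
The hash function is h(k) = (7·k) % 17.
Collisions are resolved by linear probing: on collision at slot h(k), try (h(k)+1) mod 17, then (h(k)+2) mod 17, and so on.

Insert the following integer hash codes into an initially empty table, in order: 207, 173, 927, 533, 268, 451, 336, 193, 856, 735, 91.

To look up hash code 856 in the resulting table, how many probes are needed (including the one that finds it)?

Insert 207: h=4, slot 4 empty => index 4.
Insert 173: h=4, slot 4 occupied => index 5.
Insert 927: h=12, slot 12 empty => index 12.
Insert 533: h=8, slot 8 empty => index 8.
Insert 268: h=6, slot 6 empty => index 6.
Insert 451: h=12, slot 12 occupied => index 13.
Insert 336: h=6, slot 6 occupied => index 7.
Insert 193: h=8, slot 8 occupied => index 9.
Insert 856: h=8, slots 8,9 occupied => index 10.
Insert 735: h=11, slot 11 empty => index 11.
Insert 91: h=8, slots 8,9,10,11,12,13 occupied => index 14.
Table: [—, —, —, —, 207, 173, 268, 336, 533, 193, 856, 735, 927, 451, 91, —, —]
Lookup 856: h=8, probe 8,9,10 → found at 10.

3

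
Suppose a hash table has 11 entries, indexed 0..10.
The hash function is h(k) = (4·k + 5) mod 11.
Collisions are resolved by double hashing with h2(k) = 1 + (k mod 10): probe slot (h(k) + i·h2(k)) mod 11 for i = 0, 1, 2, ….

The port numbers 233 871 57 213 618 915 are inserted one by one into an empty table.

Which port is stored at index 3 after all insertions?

233 hashes to 2; slot 2 is free => place at 2.
871 hashes to 2, h2=2; 2 taken => place at 4.
57 hashes to 2, h2=8; 2 taken => place at 10.
213 hashes to 10, h2=4; 10 taken => place at 3.
618 hashes to 2, h2=9; 2 taken => place at 0.
915 hashes to 2, h2=6; 2 taken => place at 8.
Table: [618, ., 233, 213, 871, ., ., ., 915, ., 57]

213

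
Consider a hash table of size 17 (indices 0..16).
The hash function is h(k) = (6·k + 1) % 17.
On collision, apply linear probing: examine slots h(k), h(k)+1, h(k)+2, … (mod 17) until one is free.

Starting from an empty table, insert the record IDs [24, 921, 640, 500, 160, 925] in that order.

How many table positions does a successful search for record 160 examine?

24: h=9 → slot 9
921: h=2 → slot 2
640: h=16 → slot 16
500: h=9, probe 9,10 → slot 10
160: h=9, probe 9,10,11 → slot 11
925: h=9, probe 9,10,11,12 → slot 12
Table: [—, —, 921, —, —, —, —, —, —, 24, 500, 160, 925, —, —, —, 640]
Lookup 160: h=9, probe 9,10,11 → found at 11.

3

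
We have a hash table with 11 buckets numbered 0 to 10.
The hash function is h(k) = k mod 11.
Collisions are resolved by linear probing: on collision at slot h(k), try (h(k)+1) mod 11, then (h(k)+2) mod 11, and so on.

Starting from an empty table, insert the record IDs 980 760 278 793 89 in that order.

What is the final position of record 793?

4

980 hashes to 1; slot 1 is free => place at 1.
760 hashes to 1; 1 taken => place at 2.
278 hashes to 3; slot 3 is free => place at 3.
793 hashes to 1; 1,2,3 taken => place at 4.
89 hashes to 1; 1,2,3,4 taken => place at 5.
Table: [—, 980, 760, 278, 793, 89, —, —, —, —, —]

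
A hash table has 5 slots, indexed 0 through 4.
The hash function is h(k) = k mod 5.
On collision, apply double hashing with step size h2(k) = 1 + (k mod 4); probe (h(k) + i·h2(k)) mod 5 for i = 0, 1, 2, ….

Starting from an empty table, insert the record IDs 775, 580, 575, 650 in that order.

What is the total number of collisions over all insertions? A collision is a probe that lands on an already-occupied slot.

3

775 hashes to 0; slot 0 is free -> place at 0.
580 hashes to 0, h2=1; 0 taken -> place at 1.
575 hashes to 0, h2=4; 0 taken -> place at 4.
650 hashes to 0, h2=3; 0 taken -> place at 3.
Table: [775, 580, -, 650, 575]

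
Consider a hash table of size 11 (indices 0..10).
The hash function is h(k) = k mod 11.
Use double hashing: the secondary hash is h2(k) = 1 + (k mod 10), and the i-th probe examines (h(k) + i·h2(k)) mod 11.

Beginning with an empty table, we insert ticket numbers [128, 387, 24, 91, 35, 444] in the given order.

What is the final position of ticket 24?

1

128 hashes to 7; slot 7 is free -> place at 7.
387 hashes to 2; slot 2 is free -> place at 2.
24 hashes to 2, h2=5; 2,7 taken -> place at 1.
91 hashes to 3; slot 3 is free -> place at 3.
35 hashes to 2, h2=6; 2 taken -> place at 8.
444 hashes to 4; slot 4 is free -> place at 4.
Table: [., 24, 387, 91, 444, ., ., 128, 35, ., .]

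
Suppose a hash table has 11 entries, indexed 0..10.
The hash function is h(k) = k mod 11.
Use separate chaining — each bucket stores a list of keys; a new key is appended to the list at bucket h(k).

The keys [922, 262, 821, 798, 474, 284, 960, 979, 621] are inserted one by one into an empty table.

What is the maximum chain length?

3

922 → bucket 9
262 → bucket 9 (collision)
821 → bucket 7
798 → bucket 6
474 → bucket 1
284 → bucket 9 (collision)
960 → bucket 3
979 → bucket 0
621 → bucket 5
Final buckets:
0: 979
1: 474
2: .
3: 960
4: .
5: 621
6: 798
7: 821
8: .
9: 922 -> 262 -> 284
10: .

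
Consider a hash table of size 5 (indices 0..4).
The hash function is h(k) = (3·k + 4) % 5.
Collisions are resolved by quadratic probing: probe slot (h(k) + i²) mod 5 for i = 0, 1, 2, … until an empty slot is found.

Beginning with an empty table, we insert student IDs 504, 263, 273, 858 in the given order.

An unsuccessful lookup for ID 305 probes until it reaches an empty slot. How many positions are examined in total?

Insert 504: h=1, slot 1 empty -> index 1.
Insert 263: h=3, slot 3 empty -> index 3.
Insert 273: h=3, slot 3 occupied -> index 4.
Insert 858: h=3, slots 3,4 occupied -> index 2.
Table: [-, 504, 858, 263, 273]
Lookup 305: h=4, probe 4,0 → slot 0 empty, not found.

2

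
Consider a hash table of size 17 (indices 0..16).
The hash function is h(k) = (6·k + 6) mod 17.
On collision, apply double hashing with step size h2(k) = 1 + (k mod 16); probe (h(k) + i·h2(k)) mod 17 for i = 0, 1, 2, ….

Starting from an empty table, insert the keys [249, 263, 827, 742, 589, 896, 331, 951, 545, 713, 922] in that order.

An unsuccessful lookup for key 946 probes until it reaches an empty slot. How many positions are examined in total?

6

249 hashes to 4; slot 4 is free -> place at 4.
263 hashes to 3; slot 3 is free -> place at 3.
827 hashes to 4, h2=12; 4 taken -> place at 16.
742 hashes to 4, h2=7; 4 taken -> place at 11.
589 hashes to 4, h2=14; 4 taken -> place at 1.
896 hashes to 10; slot 10 is free -> place at 10.
331 hashes to 3, h2=12; 3 taken -> place at 15.
951 hashes to 0; slot 0 is free -> place at 0.
545 hashes to 12; slot 12 is free -> place at 12.
713 hashes to 0, h2=10; 0,10,3 taken -> place at 13.
922 hashes to 13, h2=11; 13 taken -> place at 7.
Table: [951, 589, ∅, 263, 249, ∅, ∅, 922, ∅, ∅, 896, 742, 545, 713, ∅, 331, 827]
Lookup 946: h=4, h2=3, probe 4,7,10,13,16,2 → slot 2 empty, not found.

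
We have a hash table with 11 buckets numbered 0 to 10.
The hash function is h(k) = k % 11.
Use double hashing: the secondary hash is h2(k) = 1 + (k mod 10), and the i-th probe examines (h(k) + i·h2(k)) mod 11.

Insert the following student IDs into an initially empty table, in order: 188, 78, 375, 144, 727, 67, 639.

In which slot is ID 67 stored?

188 hashes to 1; slot 1 is free -> place at 1.
78 hashes to 1, h2=9; 1 taken -> place at 10.
375 hashes to 1, h2=6; 1 taken -> place at 7.
144 hashes to 1, h2=5; 1 taken -> place at 6.
727 hashes to 1, h2=8; 1 taken -> place at 9.
67 hashes to 1, h2=8; 1,9,6 taken -> place at 3.
639 hashes to 1, h2=10; 1 taken -> place at 0.
Table: [639, 188, _, 67, _, _, 144, 375, _, 727, 78]

3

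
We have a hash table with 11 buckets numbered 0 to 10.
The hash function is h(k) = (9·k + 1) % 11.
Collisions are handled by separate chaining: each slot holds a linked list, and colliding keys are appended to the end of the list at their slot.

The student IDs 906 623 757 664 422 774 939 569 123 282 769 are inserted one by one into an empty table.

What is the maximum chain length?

5

906 → bucket 4
623 → bucket 9
757 → bucket 5
664 → bucket 4 (collision)
422 → bucket 4 (collision)
774 → bucket 4 (collision)
939 → bucket 4 (collision)
569 → bucket 7
123 → bucket 8
282 → bucket 9 (collision)
769 → bucket 3
Final buckets:
0: —
1: —
2: —
3: 769
4: 906 -> 664 -> 422 -> 774 -> 939
5: 757
6: —
7: 569
8: 123
9: 623 -> 282
10: —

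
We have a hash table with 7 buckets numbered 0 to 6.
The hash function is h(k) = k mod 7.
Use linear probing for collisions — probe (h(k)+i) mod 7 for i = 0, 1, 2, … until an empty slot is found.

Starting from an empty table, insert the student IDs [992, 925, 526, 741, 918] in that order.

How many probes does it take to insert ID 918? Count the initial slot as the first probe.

992 hashes to 5; slot 5 is free -> place at 5.
925 hashes to 1; slot 1 is free -> place at 1.
526 hashes to 1; 1 taken -> place at 2.
741 hashes to 6; slot 6 is free -> place at 6.
918 hashes to 1; 1,2 taken -> place at 3.
Table: [_, 925, 526, 918, _, 992, 741]

3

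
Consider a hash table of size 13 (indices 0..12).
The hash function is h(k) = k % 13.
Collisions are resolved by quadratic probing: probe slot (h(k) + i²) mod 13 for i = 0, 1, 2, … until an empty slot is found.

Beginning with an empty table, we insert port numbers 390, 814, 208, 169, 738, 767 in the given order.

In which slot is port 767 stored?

9

Insert 390: h=0, slot 0 empty => index 0.
Insert 814: h=8, slot 8 empty => index 8.
Insert 208: h=0, slot 0 occupied => index 1.
Insert 169: h=0, slots 0,1 occupied => index 4.
Insert 738: h=10, slot 10 empty => index 10.
Insert 767: h=0, slots 0,1,4 occupied => index 9.
Table: [390, 208, _, _, 169, _, _, _, 814, 767, 738, _, _]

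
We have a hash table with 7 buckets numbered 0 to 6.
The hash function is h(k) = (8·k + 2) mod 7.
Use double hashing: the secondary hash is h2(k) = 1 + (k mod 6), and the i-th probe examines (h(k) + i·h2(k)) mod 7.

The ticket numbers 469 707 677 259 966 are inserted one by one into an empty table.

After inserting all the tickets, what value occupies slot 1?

Insert 469: h=2, slot 2 empty -> index 2.
Insert 707: h=2, h2=6, slot 2 occupied -> index 1.
Insert 677: h=0, slot 0 empty -> index 0.
Insert 259: h=2, h2=2, slot 2 occupied -> index 4.
Insert 966: h=2, h2=1, slot 2 occupied -> index 3.
Table: [677, 707, 469, 966, 259, —, —]

707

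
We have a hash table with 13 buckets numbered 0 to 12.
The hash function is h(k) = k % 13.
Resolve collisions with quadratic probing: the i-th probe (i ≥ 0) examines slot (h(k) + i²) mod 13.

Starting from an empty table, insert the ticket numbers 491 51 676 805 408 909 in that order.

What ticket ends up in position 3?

491 hashes to 10; slot 10 is free → place at 10.
51 hashes to 12; slot 12 is free → place at 12.
676 hashes to 0; slot 0 is free → place at 0.
805 hashes to 12; 12,0 taken → place at 3.
408 hashes to 5; slot 5 is free → place at 5.
909 hashes to 12; 12,0,3 taken → place at 8.
Table: [676, ∅, ∅, 805, ∅, 408, ∅, ∅, 909, ∅, 491, ∅, 51]

805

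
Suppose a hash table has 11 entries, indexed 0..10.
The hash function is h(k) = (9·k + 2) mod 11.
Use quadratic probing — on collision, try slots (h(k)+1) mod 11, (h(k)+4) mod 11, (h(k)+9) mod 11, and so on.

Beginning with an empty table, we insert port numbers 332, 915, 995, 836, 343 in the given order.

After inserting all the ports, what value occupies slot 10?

915

Insert 332: h=9, slot 9 empty -> index 9.
Insert 915: h=9, slot 9 occupied -> index 10.
Insert 995: h=3, slot 3 empty -> index 3.
Insert 836: h=2, slot 2 empty -> index 2.
Insert 343: h=9, slots 9,10,2 occupied -> index 7.
Table: [—, —, 836, 995, —, —, —, 343, —, 332, 915]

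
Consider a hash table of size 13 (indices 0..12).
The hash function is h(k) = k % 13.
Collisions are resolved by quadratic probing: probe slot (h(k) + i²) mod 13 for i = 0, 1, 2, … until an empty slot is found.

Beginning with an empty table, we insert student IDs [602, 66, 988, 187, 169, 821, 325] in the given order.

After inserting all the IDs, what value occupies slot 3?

602 hashes to 4; slot 4 is free => place at 4.
66 hashes to 1; slot 1 is free => place at 1.
988 hashes to 0; slot 0 is free => place at 0.
187 hashes to 5; slot 5 is free => place at 5.
169 hashes to 0; 0,1,4 taken => place at 9.
821 hashes to 2; slot 2 is free => place at 2.
325 hashes to 0; 0,1,4,9 taken => place at 3.
Table: [988, 66, 821, 325, 602, 187, ∅, ∅, ∅, 169, ∅, ∅, ∅]

325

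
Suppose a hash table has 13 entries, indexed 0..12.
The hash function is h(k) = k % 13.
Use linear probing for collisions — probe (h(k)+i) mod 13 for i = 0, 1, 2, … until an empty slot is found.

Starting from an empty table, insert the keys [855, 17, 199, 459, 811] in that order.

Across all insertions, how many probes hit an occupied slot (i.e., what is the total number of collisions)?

5

855 hashes to 10; slot 10 is free -> place at 10.
17 hashes to 4; slot 4 is free -> place at 4.
199 hashes to 4; 4 taken -> place at 5.
459 hashes to 4; 4,5 taken -> place at 6.
811 hashes to 5; 5,6 taken -> place at 7.
Table: [∅, ∅, ∅, ∅, 17, 199, 459, 811, ∅, ∅, 855, ∅, ∅]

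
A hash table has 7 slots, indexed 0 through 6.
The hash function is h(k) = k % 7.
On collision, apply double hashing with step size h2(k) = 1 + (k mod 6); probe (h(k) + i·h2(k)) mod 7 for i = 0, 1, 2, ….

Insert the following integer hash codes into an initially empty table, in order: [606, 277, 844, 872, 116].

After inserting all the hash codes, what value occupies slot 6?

606: h=4 -> slot 4
277: h=4, h2=2, probe 4,6 -> slot 6
844: h=4, h2=5, probe 4,2 -> slot 2
872: h=4, h2=3, probe 4,0 -> slot 0
116: h=4, h2=3, probe 4,0,3 -> slot 3
Table: [872, -, 844, 116, 606, -, 277]

277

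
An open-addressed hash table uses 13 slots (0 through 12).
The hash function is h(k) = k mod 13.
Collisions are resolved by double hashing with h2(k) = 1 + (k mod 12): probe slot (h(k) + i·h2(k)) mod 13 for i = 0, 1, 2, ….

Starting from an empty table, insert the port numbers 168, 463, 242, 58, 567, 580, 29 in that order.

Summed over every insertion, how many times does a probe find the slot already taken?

168: h=12 -> slot 12
463: h=8 -> slot 8
242: h=8, h2=3, probe 8,11 -> slot 11
58: h=6 -> slot 6
567: h=8, h2=4, probe 8,12,3 -> slot 3
580: h=8, h2=5, probe 8,0 -> slot 0
29: h=3, h2=6, probe 3,9 -> slot 9
Table: [580, ∅, ∅, 567, ∅, ∅, 58, ∅, 463, 29, ∅, 242, 168]

5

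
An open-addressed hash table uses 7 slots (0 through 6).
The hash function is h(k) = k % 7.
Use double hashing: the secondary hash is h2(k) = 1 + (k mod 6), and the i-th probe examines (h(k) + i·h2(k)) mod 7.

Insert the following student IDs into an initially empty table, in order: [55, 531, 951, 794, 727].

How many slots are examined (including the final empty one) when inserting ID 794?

55 hashes to 6; slot 6 is free -> place at 6.
531 hashes to 6, h2=4; 6 taken -> place at 3.
951 hashes to 6, h2=4; 6,3 taken -> place at 0.
794 hashes to 3, h2=3; 3,6 taken -> place at 2.
727 hashes to 6, h2=2; 6 taken -> place at 1.
Table: [951, 727, 794, 531, ∅, ∅, 55]

3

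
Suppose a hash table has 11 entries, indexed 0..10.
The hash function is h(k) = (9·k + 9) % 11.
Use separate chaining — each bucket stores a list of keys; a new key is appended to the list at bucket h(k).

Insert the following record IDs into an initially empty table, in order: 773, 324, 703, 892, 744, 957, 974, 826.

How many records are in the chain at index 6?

Insert 773: h=3, bucket 3 empty -> new chain.
Insert 324: h=10, bucket 10 empty -> new chain.
Insert 703: h=0, bucket 0 empty -> new chain.
Insert 892: h=7, bucket 7 empty -> new chain.
Insert 744: h=6, bucket 6 empty -> new chain.
Insert 957: h=9, bucket 9 empty -> new chain.
Insert 974: h=8, bucket 8 empty -> new chain.
Insert 826: h=7, bucket 7 nonempty -> append to chain.
Final buckets:
0: 703
1: _
2: _
3: 773
4: _
5: _
6: 744
7: 892 -> 826
8: 974
9: 957
10: 324

1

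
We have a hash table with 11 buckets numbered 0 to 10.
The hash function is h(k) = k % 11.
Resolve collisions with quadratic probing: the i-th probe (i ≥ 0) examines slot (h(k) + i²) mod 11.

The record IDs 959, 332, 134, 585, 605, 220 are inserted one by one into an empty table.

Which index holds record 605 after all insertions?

Insert 959: h=2, slot 2 empty -> index 2.
Insert 332: h=2, slot 2 occupied -> index 3.
Insert 134: h=2, slots 2,3 occupied -> index 6.
Insert 585: h=2, slots 2,3,6 occupied -> index 0.
Insert 605: h=0, slot 0 occupied -> index 1.
Insert 220: h=0, slots 0,1 occupied -> index 4.
Table: [585, 605, 959, 332, 220, ., 134, ., ., ., .]

1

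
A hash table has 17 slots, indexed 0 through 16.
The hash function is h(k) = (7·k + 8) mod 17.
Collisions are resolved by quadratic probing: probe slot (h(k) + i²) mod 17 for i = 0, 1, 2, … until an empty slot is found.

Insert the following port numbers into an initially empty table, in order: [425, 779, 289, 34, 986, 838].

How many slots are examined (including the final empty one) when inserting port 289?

2

425: h=8 → slot 8
779: h=4 → slot 4
289: h=8, probe 8,9 → slot 9
34: h=8, probe 8,9,12 → slot 12
986: h=8, probe 8,9,12,0 → slot 0
838: h=9, probe 9,10 → slot 10
Table: [986, —, —, —, 779, —, —, —, 425, 289, 838, —, 34, —, —, —, —]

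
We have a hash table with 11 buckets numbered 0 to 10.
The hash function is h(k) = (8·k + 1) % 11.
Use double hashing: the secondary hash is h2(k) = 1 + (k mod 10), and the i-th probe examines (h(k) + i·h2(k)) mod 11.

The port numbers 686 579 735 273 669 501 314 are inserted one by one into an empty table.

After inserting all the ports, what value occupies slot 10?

314

Insert 686: h=0, slot 0 empty -> index 0.
Insert 579: h=2, slot 2 empty -> index 2.
Insert 735: h=7, slot 7 empty -> index 7.
Insert 273: h=7, h2=4, slots 7,0 occupied -> index 4.
Insert 669: h=7, h2=10, slot 7 occupied -> index 6.
Insert 501: h=5, slot 5 empty -> index 5.
Insert 314: h=5, h2=5, slot 5 occupied -> index 10.
Table: [686, —, 579, —, 273, 501, 669, 735, —, —, 314]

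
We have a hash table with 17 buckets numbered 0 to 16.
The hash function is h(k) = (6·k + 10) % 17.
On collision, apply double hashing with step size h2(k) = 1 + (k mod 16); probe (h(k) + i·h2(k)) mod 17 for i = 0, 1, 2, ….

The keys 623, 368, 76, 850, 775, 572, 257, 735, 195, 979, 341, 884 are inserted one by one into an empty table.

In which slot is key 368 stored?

9

623 hashes to 8; slot 8 is free → place at 8.
368 hashes to 8, h2=1; 8 taken → place at 9.
76 hashes to 7; slot 7 is free → place at 7.
850 hashes to 10; slot 10 is free → place at 10.
775 hashes to 2; slot 2 is free → place at 2.
572 hashes to 8, h2=13; 8 taken → place at 4.
257 hashes to 5; slot 5 is free → place at 5.
735 hashes to 0; slot 0 is free → place at 0.
195 hashes to 7, h2=4; 7 taken → place at 11.
979 hashes to 2, h2=4; 2 taken → place at 6.
341 hashes to 16; slot 16 is free → place at 16.
884 hashes to 10, h2=5; 10 taken → place at 15.
Table: [735, ∅, 775, ∅, 572, 257, 979, 76, 623, 368, 850, 195, ∅, ∅, ∅, 884, 341]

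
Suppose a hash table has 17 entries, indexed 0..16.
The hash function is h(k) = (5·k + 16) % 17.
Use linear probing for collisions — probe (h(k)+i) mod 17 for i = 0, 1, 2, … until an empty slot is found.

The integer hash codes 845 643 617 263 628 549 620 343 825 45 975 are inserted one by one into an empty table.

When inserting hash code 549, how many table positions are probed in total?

3

845 hashes to 8; slot 8 is free -> place at 8.
643 hashes to 1; slot 1 is free -> place at 1.
617 hashes to 7; slot 7 is free -> place at 7.
263 hashes to 5; slot 5 is free -> place at 5.
628 hashes to 11; slot 11 is free -> place at 11.
549 hashes to 7; 7,8 taken -> place at 9.
620 hashes to 5; 5 taken -> place at 6.
343 hashes to 14; slot 14 is free -> place at 14.
825 hashes to 10; slot 10 is free -> place at 10.
45 hashes to 3; slot 3 is free -> place at 3.
975 hashes to 12; slot 12 is free -> place at 12.
Table: [—, 643, —, 45, —, 263, 620, 617, 845, 549, 825, 628, 975, —, 343, —, —]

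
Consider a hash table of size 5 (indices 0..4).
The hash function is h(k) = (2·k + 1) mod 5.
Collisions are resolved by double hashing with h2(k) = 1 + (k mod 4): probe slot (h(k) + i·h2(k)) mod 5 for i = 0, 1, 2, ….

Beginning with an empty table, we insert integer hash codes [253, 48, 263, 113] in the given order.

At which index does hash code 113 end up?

Insert 253: h=2, slot 2 empty -> index 2.
Insert 48: h=2, h2=1, slot 2 occupied -> index 3.
Insert 263: h=2, h2=4, slot 2 occupied -> index 1.
Insert 113: h=2, h2=2, slot 2 occupied -> index 4.
Table: [., 263, 253, 48, 113]

4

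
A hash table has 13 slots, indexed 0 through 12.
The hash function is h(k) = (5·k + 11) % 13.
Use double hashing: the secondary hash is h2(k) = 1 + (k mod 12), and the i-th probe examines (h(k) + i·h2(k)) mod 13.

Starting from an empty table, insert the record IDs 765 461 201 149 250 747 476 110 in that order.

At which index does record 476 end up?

4

Insert 765: h=1, slot 1 empty → index 1.
Insert 461: h=2, slot 2 empty → index 2.
Insert 201: h=2, h2=10, slot 2 occupied → index 12.
Insert 149: h=2, h2=6, slot 2 occupied → index 8.
Insert 250: h=0, slot 0 empty → index 0.
Insert 747: h=2, h2=4, slot 2 occupied → index 6.
Insert 476: h=12, h2=9, slots 12,8 occupied → index 4.
Insert 110: h=2, h2=3, slot 2 occupied → index 5.
Table: [250, 765, 461, ., 476, 110, 747, ., 149, ., ., ., 201]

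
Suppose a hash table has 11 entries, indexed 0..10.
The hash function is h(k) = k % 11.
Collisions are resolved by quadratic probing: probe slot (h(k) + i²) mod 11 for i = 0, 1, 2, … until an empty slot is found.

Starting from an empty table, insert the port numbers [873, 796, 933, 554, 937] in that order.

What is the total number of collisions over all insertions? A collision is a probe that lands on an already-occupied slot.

3

873 hashes to 4; slot 4 is free => place at 4.
796 hashes to 4; 4 taken => place at 5.
933 hashes to 9; slot 9 is free => place at 9.
554 hashes to 4; 4,5 taken => place at 8.
937 hashes to 2; slot 2 is free => place at 2.
Table: [., ., 937, ., 873, 796, ., ., 554, 933, .]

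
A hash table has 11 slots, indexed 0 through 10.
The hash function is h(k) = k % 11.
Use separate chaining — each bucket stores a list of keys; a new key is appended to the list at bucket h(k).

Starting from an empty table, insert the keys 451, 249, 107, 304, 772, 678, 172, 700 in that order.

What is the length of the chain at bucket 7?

Insert 451: h=0, bucket 0 empty -> new chain.
Insert 249: h=7, bucket 7 empty -> new chain.
Insert 107: h=8, bucket 8 empty -> new chain.
Insert 304: h=7, bucket 7 nonempty -> append to chain.
Insert 772: h=2, bucket 2 empty -> new chain.
Insert 678: h=7, bucket 7 nonempty -> append to chain.
Insert 172: h=7, bucket 7 nonempty -> append to chain.
Insert 700: h=7, bucket 7 nonempty -> append to chain.
Final buckets:
0: 451
1: _
2: 772
3: _
4: _
5: _
6: _
7: 249 -> 304 -> 678 -> 172 -> 700
8: 107
9: _
10: _

5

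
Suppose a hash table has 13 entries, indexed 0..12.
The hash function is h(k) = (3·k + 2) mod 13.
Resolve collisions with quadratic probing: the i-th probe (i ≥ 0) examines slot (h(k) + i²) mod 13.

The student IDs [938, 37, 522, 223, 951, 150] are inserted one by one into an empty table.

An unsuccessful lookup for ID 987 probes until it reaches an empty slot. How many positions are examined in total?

2

938: h=8 → slot 8
37: h=9 → slot 9
522: h=8, probe 8,9,12 → slot 12
223: h=8, probe 8,9,12,4 → slot 4
951: h=8, probe 8,9,12,4,11 → slot 11
150: h=10 → slot 10
Table: [., ., ., ., 223, ., ., ., 938, 37, 150, 951, 522]
Lookup 987: h=12, probe 12,0 → slot 0 empty, not found.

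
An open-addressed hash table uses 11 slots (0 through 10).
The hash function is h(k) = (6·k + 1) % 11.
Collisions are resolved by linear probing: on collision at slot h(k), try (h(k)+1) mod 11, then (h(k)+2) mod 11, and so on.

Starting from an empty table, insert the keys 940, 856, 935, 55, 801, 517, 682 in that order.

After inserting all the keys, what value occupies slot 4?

517

940: h=9 => slot 9
856: h=0 => slot 0
935: h=1 => slot 1
55: h=1, probe 1,2 => slot 2
801: h=0, probe 0,1,2,3 => slot 3
517: h=1, probe 1,2,3,4 => slot 4
682: h=1, probe 1,2,3,4,5 => slot 5
Table: [856, 935, 55, 801, 517, 682, -, -, -, 940, -]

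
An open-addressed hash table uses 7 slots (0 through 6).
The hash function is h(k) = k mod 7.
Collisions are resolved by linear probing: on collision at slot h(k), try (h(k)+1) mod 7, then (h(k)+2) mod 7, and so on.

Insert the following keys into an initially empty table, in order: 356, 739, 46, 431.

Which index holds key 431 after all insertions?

0

356 hashes to 6; slot 6 is free => place at 6.
739 hashes to 4; slot 4 is free => place at 4.
46 hashes to 4; 4 taken => place at 5.
431 hashes to 4; 4,5,6 taken => place at 0.
Table: [431, ∅, ∅, ∅, 739, 46, 356]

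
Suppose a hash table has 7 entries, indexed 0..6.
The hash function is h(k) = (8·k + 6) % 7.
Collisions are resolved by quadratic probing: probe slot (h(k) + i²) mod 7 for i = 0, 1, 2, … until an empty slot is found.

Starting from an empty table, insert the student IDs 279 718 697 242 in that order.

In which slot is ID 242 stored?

0

279 hashes to 5; slot 5 is free → place at 5.
718 hashes to 3; slot 3 is free → place at 3.
697 hashes to 3; 3 taken → place at 4.
242 hashes to 3; 3,4 taken → place at 0.
Table: [242, —, —, 718, 697, 279, —]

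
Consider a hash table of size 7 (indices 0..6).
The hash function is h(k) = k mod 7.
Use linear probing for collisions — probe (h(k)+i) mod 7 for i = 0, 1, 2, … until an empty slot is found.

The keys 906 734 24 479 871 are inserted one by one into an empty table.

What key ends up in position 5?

Insert 906: h=3, slot 3 empty -> index 3.
Insert 734: h=6, slot 6 empty -> index 6.
Insert 24: h=3, slot 3 occupied -> index 4.
Insert 479: h=3, slots 3,4 occupied -> index 5.
Insert 871: h=3, slots 3,4,5,6 occupied -> index 0.
Table: [871, -, -, 906, 24, 479, 734]

479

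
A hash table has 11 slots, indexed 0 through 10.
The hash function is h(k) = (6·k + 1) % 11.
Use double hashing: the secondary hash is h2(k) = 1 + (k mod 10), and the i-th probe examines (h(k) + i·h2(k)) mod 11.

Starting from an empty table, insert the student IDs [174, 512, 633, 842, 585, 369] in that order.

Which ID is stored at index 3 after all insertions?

369

174: h=0 -> slot 0
512: h=4 -> slot 4
633: h=4, h2=4, probe 4,8 -> slot 8
842: h=4, h2=3, probe 4,7 -> slot 7
585: h=2 -> slot 2
369: h=4, h2=10, probe 4,3 -> slot 3
Table: [174, _, 585, 369, 512, _, _, 842, 633, _, _]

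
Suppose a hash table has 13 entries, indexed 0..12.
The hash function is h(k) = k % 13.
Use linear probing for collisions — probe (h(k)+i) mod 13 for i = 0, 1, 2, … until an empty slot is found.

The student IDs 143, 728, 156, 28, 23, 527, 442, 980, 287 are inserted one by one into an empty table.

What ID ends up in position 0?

143

Insert 143: h=0, slot 0 empty -> index 0.
Insert 728: h=0, slot 0 occupied -> index 1.
Insert 156: h=0, slots 0,1 occupied -> index 2.
Insert 28: h=2, slot 2 occupied -> index 3.
Insert 23: h=10, slot 10 empty -> index 10.
Insert 527: h=7, slot 7 empty -> index 7.
Insert 442: h=0, slots 0,1,2,3 occupied -> index 4.
Insert 980: h=5, slot 5 empty -> index 5.
Insert 287: h=1, slots 1,2,3,4,5 occupied -> index 6.
Table: [143, 728, 156, 28, 442, 980, 287, 527, ∅, ∅, 23, ∅, ∅]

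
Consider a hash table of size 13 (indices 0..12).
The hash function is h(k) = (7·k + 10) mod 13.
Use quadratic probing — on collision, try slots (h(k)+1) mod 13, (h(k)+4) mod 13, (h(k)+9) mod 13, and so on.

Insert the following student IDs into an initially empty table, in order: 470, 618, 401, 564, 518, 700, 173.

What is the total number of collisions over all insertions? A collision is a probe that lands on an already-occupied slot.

Insert 470: h=11, slot 11 empty -> index 11.
Insert 618: h=7, slot 7 empty -> index 7.
Insert 401: h=9, slot 9 empty -> index 9.
Insert 564: h=6, slot 6 empty -> index 6.
Insert 518: h=9, slot 9 occupied -> index 10.
Insert 700: h=9, slots 9,10 occupied -> index 0.
Insert 173: h=12, slot 12 empty -> index 12.
Table: [700, —, —, —, —, —, 564, 618, —, 401, 518, 470, 173]

3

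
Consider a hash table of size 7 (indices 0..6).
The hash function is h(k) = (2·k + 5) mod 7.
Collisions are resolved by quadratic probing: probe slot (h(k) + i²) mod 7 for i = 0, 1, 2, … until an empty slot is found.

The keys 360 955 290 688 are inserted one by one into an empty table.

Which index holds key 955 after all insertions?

360 hashes to 4; slot 4 is free -> place at 4.
955 hashes to 4; 4 taken -> place at 5.
290 hashes to 4; 4,5 taken -> place at 1.
688 hashes to 2; slot 2 is free -> place at 2.
Table: [—, 290, 688, —, 360, 955, —]

5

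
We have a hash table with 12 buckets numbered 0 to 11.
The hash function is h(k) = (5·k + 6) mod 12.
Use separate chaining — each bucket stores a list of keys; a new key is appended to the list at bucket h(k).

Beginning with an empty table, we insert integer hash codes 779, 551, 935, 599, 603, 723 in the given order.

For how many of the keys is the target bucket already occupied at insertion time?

4

779 → bucket 1
551 → bucket 1 (collision)
935 → bucket 1 (collision)
599 → bucket 1 (collision)
603 → bucket 9
723 → bucket 9 (collision)
Final buckets:
0: -
1: 779 -> 551 -> 935 -> 599
2: -
3: -
4: -
5: -
6: -
7: -
8: -
9: 603 -> 723
10: -
11: -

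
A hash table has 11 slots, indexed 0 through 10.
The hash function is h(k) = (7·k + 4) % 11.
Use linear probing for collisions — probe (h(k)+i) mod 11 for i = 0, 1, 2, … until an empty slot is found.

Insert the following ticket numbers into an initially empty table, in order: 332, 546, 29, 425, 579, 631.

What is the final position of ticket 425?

0

332: h=7 → slot 7
546: h=9 → slot 9
29: h=9, probe 9,10 → slot 10
425: h=9, probe 9,10,0 → slot 0
579: h=9, probe 9,10,0,1 → slot 1
631: h=10, probe 10,0,1,2 → slot 2
Table: [425, 579, 631, ., ., ., ., 332, ., 546, 29]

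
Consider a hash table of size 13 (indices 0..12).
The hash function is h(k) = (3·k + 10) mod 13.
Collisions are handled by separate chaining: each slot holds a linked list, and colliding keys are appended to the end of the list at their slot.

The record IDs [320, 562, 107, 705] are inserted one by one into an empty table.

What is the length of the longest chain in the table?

320 → bucket 8
562 → bucket 6
107 → bucket 6 (collision)
705 → bucket 6 (collision)
Final buckets:
0: ∅
1: ∅
2: ∅
3: ∅
4: ∅
5: ∅
6: 562 -> 107 -> 705
7: ∅
8: 320
9: ∅
10: ∅
11: ∅
12: ∅

3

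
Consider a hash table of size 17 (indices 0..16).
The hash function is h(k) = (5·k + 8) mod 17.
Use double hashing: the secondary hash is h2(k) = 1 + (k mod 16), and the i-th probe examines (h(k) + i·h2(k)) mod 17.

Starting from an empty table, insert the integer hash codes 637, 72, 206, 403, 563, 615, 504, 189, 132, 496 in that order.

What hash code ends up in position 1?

206

637: h=14 -> slot 14
72: h=11 -> slot 11
206: h=1 -> slot 1
403: h=0 -> slot 0
563: h=1, h2=4, probe 1,5 -> slot 5
615: h=6 -> slot 6
504: h=12 -> slot 12
189: h=1, h2=14, probe 1,15 -> slot 15
132: h=5, h2=5, probe 5,10 -> slot 10
496: h=6, h2=1, probe 6,7 -> slot 7
Table: [403, 206, —, —, —, 563, 615, 496, —, —, 132, 72, 504, —, 637, 189, —]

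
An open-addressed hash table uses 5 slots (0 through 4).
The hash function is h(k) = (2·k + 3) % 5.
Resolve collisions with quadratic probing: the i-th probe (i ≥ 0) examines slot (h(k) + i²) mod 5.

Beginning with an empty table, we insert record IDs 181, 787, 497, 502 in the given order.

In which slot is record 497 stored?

181: h=0 → slot 0
787: h=2 → slot 2
497: h=2, probe 2,3 → slot 3
502: h=2, probe 2,3,1 → slot 1
Table: [181, 502, 787, 497, _]

3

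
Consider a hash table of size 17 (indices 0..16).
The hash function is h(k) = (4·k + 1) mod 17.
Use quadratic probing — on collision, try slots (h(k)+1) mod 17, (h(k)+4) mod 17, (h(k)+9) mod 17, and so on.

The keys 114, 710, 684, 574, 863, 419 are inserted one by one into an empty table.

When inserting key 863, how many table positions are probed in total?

3

114 hashes to 15; slot 15 is free -> place at 15.
710 hashes to 2; slot 2 is free -> place at 2.
684 hashes to 0; slot 0 is free -> place at 0.
574 hashes to 2; 2 taken -> place at 3.
863 hashes to 2; 2,3 taken -> place at 6.
419 hashes to 11; slot 11 is free -> place at 11.
Table: [684, -, 710, 574, -, -, 863, -, -, -, -, 419, -, -, -, 114, -]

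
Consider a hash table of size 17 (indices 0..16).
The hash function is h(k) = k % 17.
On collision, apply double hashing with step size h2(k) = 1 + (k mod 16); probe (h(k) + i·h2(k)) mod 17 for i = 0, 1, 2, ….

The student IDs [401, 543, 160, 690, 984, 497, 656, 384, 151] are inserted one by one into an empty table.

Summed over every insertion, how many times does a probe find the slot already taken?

5

401 hashes to 10; slot 10 is free => place at 10.
543 hashes to 16; slot 16 is free => place at 16.
160 hashes to 7; slot 7 is free => place at 7.
690 hashes to 10, h2=3; 10 taken => place at 13.
984 hashes to 15; slot 15 is free => place at 15.
497 hashes to 4; slot 4 is free => place at 4.
656 hashes to 10, h2=1; 10 taken => place at 11.
384 hashes to 10, h2=1; 10,11 taken => place at 12.
151 hashes to 15, h2=8; 15 taken => place at 6.
Table: [., ., ., ., 497, ., 151, 160, ., ., 401, 656, 384, 690, ., 984, 543]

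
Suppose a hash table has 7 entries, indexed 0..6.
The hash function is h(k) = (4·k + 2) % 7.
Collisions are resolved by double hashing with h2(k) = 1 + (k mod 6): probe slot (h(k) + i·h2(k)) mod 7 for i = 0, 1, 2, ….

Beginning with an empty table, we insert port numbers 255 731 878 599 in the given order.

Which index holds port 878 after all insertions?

3

255 hashes to 0; slot 0 is free => place at 0.
731 hashes to 0, h2=6; 0 taken => place at 6.
878 hashes to 0, h2=3; 0 taken => place at 3.
599 hashes to 4; slot 4 is free => place at 4.
Table: [255, ∅, ∅, 878, 599, ∅, 731]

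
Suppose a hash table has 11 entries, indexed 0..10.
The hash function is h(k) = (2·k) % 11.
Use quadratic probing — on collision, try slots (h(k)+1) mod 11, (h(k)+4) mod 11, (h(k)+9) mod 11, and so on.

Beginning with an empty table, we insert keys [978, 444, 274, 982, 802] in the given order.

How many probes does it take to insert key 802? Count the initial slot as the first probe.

3

Insert 978: h=9, slot 9 empty => index 9.
Insert 444: h=8, slot 8 empty => index 8.
Insert 274: h=9, slot 9 occupied => index 10.
Insert 982: h=6, slot 6 empty => index 6.
Insert 802: h=9, slots 9,10 occupied => index 2.
Table: [_, _, 802, _, _, _, 982, _, 444, 978, 274]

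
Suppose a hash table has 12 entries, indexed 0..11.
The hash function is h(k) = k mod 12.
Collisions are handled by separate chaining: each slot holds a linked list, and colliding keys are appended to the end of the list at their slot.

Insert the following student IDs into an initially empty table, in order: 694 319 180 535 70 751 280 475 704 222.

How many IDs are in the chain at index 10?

694 → bucket 10
319 → bucket 7
180 → bucket 0
535 → bucket 7 (collision)
70 → bucket 10 (collision)
751 → bucket 7 (collision)
280 → bucket 4
475 → bucket 7 (collision)
704 → bucket 8
222 → bucket 6
Final buckets:
0: 180
1: ∅
2: ∅
3: ∅
4: 280
5: ∅
6: 222
7: 319 -> 535 -> 751 -> 475
8: 704
9: ∅
10: 694 -> 70
11: ∅

2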